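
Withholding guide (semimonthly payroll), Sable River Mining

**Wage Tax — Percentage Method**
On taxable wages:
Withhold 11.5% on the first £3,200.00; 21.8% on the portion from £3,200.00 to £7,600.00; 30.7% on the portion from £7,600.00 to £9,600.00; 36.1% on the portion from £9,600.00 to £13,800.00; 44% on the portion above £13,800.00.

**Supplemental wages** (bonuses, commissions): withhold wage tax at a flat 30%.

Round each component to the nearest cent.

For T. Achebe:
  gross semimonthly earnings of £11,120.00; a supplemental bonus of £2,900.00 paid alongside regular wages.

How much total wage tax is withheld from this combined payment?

Wage Tax: taxable = £11,120.00
  £1,941.20 + 36.1% × (£11,120.00 − £9,600.00) = £1,941.20 + 36.1% × £1,520.00 = £2,489.92
Supplemental (30% flat on bonus): 30% × £2,900.00 = £870.00
Total wage tax: £2,489.92 + £870.00 = £3,359.92

£3,359.92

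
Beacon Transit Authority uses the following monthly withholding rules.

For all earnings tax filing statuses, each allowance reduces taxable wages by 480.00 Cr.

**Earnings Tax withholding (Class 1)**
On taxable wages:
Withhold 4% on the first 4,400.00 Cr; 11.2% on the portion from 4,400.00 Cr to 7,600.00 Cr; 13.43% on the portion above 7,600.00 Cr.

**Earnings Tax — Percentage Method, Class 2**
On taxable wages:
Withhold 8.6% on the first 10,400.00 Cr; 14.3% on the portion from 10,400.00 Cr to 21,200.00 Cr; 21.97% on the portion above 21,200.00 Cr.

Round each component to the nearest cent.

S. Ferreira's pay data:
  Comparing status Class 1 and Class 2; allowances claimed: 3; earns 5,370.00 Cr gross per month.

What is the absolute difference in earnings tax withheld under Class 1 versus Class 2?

Earnings Tax (Class 1): taxable = 5,370.00 Cr − 3×480.00 Cr = 3,930.00 Cr
  4% × 3,930.00 Cr = 157.20 Cr
Earnings Tax (Class 2): taxable = 5,370.00 Cr − 3×480.00 Cr = 3,930.00 Cr
  8.6% × 3,930.00 Cr = 337.98 Cr
Difference: |157.20 Cr − 337.98 Cr| = 180.78 Cr (higher under Class 2)

180.78 Cr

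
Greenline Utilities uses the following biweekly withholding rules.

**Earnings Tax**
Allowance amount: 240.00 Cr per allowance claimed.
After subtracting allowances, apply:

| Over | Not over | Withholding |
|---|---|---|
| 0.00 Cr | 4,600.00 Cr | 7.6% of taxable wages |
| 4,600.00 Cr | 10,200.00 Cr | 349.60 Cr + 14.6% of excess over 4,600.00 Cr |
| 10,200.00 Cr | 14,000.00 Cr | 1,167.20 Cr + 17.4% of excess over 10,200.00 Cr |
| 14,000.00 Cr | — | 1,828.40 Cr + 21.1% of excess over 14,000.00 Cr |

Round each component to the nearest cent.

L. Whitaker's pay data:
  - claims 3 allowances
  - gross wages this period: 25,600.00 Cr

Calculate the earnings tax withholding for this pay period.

Earnings Tax: taxable = 25,600.00 Cr − 3×240.00 Cr = 24,880.00 Cr
  1,828.40 Cr + 21.1% × (24,880.00 Cr − 14,000.00 Cr) = 1,828.40 Cr + 21.1% × 10,880.00 Cr = 4,124.08 Cr

4,124.08 Cr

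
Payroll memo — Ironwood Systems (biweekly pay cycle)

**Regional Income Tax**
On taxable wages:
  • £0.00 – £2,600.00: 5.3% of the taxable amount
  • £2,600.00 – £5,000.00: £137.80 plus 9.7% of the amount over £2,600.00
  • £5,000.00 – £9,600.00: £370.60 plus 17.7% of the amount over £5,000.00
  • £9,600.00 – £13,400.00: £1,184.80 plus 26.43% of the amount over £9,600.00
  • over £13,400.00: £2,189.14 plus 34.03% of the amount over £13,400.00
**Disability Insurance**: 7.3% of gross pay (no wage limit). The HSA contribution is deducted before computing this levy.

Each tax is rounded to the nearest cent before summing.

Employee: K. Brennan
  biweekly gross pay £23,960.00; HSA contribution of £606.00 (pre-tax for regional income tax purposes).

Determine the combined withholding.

£7,281.33

Regional Income Tax: taxable = £23,960.00 − £606.00 = £23,354.00
  £2,189.14 + 34.03% × (£23,354.00 − £13,400.00) = £2,189.14 + 34.03% × £9,954.00 = £5,576.49
Disability Insurance: 7.3% × £23,354.00 = £1,704.84
Total: £5,576.49 + £1,704.84 = £7,281.33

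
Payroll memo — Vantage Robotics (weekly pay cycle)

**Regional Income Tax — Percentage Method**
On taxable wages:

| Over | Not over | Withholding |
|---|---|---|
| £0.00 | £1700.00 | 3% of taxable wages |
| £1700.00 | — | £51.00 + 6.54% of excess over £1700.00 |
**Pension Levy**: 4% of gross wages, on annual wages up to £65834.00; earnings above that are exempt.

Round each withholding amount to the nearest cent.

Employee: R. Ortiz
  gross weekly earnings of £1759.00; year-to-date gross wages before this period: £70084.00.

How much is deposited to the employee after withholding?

Regional Income Tax: taxable = £1759.00
  £51.00 + 6.54% × (£1759.00 − £1700.00) = £51.00 + 6.54% × £59.00 = £54.86
Pension Levy: YTD £70084.00 ≥ cap £65834.00 → £0.00
Total withheld: £54.86 + £0.00 = £54.86
Net pay: £1759.00 − £54.86 = £1704.14

£1704.14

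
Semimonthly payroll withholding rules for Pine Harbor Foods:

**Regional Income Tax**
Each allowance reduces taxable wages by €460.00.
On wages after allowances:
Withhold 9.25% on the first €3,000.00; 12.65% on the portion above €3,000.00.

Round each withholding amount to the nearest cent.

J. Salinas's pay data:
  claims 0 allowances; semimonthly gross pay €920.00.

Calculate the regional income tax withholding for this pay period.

Regional Income Tax: taxable = €920.00
  9.25% × €920.00 = €85.10

€85.10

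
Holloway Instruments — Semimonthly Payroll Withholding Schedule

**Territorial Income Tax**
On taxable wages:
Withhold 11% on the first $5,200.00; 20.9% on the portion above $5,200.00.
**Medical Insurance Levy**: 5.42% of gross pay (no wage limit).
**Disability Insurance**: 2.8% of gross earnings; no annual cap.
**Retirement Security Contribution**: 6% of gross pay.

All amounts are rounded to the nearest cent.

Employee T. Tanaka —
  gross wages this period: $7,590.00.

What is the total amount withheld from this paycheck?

$2,150.81

Territorial Income Tax: taxable = $7,590.00
  $572.00 + 20.9% × ($7,590.00 − $5,200.00) = $572.00 + 20.9% × $2,390.00 = $1,071.51
Medical Insurance Levy: 5.42% × $7,590.00 = $411.38
Disability Insurance: 2.8% × $7,590.00 = $212.52
Retirement Security Contribution: 6% × $7,590.00 = $455.40
Total: $1,071.51 + $411.38 + $212.52 + $455.40 = $2,150.81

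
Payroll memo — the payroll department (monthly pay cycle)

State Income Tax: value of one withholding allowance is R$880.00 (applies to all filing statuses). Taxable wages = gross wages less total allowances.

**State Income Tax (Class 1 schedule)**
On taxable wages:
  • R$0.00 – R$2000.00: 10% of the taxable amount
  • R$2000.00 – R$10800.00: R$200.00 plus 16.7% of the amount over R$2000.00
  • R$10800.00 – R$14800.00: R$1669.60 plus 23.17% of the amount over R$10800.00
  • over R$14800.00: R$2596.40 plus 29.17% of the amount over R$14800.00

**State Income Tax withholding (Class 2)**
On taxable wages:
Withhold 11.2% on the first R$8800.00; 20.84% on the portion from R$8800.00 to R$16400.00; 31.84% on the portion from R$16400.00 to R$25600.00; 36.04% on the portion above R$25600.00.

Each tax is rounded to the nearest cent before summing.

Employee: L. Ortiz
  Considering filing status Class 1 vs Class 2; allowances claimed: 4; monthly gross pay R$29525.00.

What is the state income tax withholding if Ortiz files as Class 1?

R$5864.90

State Income Tax (Class 1): taxable = R$29525.00 − 4×R$880.00 = R$26005.00
  R$2596.40 + 29.17% × (R$26005.00 − R$14800.00) = R$2596.40 + 29.17% × R$11205.00 = R$5864.90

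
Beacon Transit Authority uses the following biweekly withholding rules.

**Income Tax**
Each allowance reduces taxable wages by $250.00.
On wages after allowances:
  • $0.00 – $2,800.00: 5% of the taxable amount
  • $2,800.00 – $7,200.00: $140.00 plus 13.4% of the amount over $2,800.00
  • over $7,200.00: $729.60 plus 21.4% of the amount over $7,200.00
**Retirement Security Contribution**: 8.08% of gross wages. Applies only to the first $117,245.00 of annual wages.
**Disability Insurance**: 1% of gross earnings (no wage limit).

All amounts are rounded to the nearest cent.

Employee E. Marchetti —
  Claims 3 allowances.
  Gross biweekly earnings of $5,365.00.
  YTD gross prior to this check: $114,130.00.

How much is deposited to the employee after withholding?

Income Tax: taxable = $5,365.00 − 3×$250.00 = $4,615.00
  $140.00 + 13.4% × ($4,615.00 − $2,800.00) = $140.00 + 13.4% × $1,815.00 = $383.21
Retirement Security Contribution: cap $117,245.00 − YTD $114,130.00 = $3,115.00 subject; 8.08% × $3,115.00 = $251.69
Disability Insurance: 1% × $5,365.00 = $53.65
Total withheld: $383.21 + $251.69 + $53.65 = $688.55
Net pay: $5,365.00 − $688.55 = $4,676.45

$4,676.45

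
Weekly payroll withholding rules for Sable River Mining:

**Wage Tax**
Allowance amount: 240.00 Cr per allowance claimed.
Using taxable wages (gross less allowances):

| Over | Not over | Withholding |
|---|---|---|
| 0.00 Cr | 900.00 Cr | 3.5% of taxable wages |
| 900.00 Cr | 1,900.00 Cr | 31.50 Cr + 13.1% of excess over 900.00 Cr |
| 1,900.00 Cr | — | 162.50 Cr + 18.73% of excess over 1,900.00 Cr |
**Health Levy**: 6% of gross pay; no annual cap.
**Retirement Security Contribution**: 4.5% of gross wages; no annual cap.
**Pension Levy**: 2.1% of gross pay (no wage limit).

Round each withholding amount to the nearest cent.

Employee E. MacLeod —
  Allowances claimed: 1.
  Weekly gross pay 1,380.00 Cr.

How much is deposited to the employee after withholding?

Wage Tax: taxable = 1,380.00 Cr − 1×240.00 Cr = 1,140.00 Cr
  31.50 Cr + 13.1% × (1,140.00 Cr − 900.00 Cr) = 31.50 Cr + 13.1% × 240.00 Cr = 62.94 Cr
Health Levy: 6% × 1,380.00 Cr = 82.80 Cr
Retirement Security Contribution: 4.5% × 1,380.00 Cr = 62.10 Cr
Pension Levy: 2.1% × 1,380.00 Cr = 28.98 Cr
Total withheld: 62.94 Cr + 82.80 Cr + 62.10 Cr + 28.98 Cr = 236.82 Cr
Net pay: 1,380.00 Cr − 236.82 Cr = 1,143.18 Cr

1,143.18 Cr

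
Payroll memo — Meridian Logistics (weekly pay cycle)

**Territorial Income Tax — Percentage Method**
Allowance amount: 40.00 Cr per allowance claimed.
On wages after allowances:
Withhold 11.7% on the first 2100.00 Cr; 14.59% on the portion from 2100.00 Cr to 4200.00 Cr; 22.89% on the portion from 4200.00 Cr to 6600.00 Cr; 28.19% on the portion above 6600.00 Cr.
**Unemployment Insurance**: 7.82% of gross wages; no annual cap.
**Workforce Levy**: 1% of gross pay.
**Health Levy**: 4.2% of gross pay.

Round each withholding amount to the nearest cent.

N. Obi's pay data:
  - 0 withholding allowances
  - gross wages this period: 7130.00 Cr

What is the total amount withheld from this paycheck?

2179.19 Cr

Territorial Income Tax: taxable = 7130.00 Cr
  1101.45 Cr + 28.19% × (7130.00 Cr − 6600.00 Cr) = 1101.45 Cr + 28.19% × 530.00 Cr = 1250.86 Cr
Unemployment Insurance: 7.82% × 7130.00 Cr = 557.57 Cr
Workforce Levy: 1% × 7130.00 Cr = 71.30 Cr
Health Levy: 4.2% × 7130.00 Cr = 299.46 Cr
Total: 1250.86 Cr + 557.57 Cr + 71.30 Cr + 299.46 Cr = 2179.19 Cr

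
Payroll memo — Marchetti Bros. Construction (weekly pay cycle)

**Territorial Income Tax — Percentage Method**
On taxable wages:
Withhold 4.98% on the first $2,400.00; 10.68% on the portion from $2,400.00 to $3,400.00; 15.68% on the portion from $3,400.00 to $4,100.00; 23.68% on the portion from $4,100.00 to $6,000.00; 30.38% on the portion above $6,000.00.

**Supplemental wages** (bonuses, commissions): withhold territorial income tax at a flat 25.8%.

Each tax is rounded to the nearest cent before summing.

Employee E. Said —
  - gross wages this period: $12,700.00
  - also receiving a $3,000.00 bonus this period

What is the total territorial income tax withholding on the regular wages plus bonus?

$3,595.46

Territorial Income Tax: taxable = $12,700.00
  $786.00 + 30.38% × ($12,700.00 − $6,000.00) = $786.00 + 30.38% × $6,700.00 = $2,821.46
Supplemental (25.8% flat on bonus): 25.8% × $3,000.00 = $774.00
Total territorial income tax: $2,821.46 + $774.00 = $3,595.46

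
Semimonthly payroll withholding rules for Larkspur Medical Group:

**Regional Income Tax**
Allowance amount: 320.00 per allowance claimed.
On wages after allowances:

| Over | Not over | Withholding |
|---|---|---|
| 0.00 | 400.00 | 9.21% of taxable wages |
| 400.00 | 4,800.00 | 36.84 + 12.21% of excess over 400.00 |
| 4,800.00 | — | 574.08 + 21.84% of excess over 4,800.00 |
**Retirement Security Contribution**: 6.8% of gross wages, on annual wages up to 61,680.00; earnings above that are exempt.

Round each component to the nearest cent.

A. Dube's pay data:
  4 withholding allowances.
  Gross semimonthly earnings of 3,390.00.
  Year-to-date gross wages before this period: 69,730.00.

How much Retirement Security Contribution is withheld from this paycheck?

Retirement Security Contribution: YTD 69,730.00 ≥ cap 61,680.00 → 0.00

0.00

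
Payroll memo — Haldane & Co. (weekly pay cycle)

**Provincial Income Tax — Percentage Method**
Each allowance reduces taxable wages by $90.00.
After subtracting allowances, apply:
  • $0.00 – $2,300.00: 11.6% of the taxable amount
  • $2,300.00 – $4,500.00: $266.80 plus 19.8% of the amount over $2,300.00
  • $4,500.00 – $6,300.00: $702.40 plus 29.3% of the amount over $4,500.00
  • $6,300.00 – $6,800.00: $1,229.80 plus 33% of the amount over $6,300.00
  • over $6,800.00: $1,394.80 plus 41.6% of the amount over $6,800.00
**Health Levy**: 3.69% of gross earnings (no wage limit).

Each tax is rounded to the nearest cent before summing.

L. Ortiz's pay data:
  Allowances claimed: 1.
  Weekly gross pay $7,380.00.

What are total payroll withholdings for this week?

$1,870.96

Provincial Income Tax: taxable = $7,380.00 − 1×$90.00 = $7,290.00
  $1,394.80 + 41.6% × ($7,290.00 − $6,800.00) = $1,394.80 + 41.6% × $490.00 = $1,598.64
Health Levy: 3.69% × $7,380.00 = $272.32
Total: $1,598.64 + $272.32 = $1,870.96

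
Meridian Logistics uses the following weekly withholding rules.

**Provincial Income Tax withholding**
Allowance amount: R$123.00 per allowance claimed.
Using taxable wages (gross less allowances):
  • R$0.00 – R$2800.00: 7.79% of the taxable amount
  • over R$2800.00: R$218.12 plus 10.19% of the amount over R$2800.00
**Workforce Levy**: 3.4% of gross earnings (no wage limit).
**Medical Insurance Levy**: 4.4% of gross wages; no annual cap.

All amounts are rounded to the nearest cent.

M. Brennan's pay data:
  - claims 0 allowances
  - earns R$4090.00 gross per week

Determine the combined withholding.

R$668.59

Provincial Income Tax: taxable = R$4090.00
  R$218.12 + 10.19% × (R$4090.00 − R$2800.00) = R$218.12 + 10.19% × R$1290.00 = R$349.57
Workforce Levy: 3.4% × R$4090.00 = R$139.06
Medical Insurance Levy: 4.4% × R$4090.00 = R$179.96
Total: R$349.57 + R$139.06 + R$179.96 = R$668.59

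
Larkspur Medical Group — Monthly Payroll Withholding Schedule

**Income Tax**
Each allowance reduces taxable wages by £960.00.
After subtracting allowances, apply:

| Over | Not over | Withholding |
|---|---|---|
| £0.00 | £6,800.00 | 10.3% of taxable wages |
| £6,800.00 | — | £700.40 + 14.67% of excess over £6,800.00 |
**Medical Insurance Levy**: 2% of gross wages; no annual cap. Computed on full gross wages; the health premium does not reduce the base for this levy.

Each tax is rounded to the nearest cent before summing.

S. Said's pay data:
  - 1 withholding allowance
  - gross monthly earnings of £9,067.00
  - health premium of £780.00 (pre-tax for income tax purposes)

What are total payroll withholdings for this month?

Income Tax: taxable = £9,067.00 − £780.00 − 1×£960.00 = £7,327.00
  £700.40 + 14.67% × (£7,327.00 − £6,800.00) = £700.40 + 14.67% × £527.00 = £777.71
Medical Insurance Levy: 2% × £9,067.00 = £181.34
Total: £777.71 + £181.34 = £959.05

£959.05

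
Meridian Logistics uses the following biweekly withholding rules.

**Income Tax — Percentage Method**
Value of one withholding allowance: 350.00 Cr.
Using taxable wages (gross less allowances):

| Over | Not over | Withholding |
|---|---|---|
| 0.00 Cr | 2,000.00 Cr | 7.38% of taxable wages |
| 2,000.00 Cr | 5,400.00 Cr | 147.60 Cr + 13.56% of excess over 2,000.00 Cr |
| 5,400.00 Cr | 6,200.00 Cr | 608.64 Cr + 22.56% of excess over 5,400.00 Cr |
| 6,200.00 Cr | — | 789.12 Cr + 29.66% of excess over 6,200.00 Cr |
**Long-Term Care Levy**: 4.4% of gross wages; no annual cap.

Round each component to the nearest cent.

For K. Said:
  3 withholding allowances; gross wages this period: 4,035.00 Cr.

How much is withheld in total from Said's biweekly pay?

Income Tax: taxable = 4,035.00 Cr − 3×350.00 Cr = 2,985.00 Cr
  147.60 Cr + 13.56% × (2,985.00 Cr − 2,000.00 Cr) = 147.60 Cr + 13.56% × 985.00 Cr = 281.17 Cr
Long-Term Care Levy: 4.4% × 4,035.00 Cr = 177.54 Cr
Total: 281.17 Cr + 177.54 Cr = 458.71 Cr

458.71 Cr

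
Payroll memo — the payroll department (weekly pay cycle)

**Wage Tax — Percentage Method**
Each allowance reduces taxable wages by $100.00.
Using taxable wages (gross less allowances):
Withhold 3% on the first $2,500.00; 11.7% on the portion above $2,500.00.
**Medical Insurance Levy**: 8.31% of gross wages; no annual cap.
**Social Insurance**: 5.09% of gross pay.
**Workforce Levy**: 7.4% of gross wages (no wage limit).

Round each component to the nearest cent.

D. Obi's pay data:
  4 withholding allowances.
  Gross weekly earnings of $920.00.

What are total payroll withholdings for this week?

Wage Tax: taxable = $920.00 − 4×$100.00 = $520.00
  3% × $520.00 = $15.60
Medical Insurance Levy: 8.31% × $920.00 = $76.45
Social Insurance: 5.09% × $920.00 = $46.83
Workforce Levy: 7.4% × $920.00 = $68.08
Total: $15.60 + $76.45 + $46.83 + $68.08 = $206.96

$206.96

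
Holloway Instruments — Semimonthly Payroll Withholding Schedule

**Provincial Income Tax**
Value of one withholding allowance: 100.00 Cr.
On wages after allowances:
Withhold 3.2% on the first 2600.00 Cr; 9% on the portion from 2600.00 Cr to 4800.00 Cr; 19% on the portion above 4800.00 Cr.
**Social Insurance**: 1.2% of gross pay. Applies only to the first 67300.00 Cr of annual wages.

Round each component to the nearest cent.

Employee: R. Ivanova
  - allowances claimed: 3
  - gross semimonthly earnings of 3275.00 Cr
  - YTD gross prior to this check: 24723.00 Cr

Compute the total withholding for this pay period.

156.25 Cr

Provincial Income Tax: taxable = 3275.00 Cr − 3×100.00 Cr = 2975.00 Cr
  83.20 Cr + 9% × (2975.00 Cr − 2600.00 Cr) = 83.20 Cr + 9% × 375.00 Cr = 116.95 Cr
Social Insurance: 1.2% × 3275.00 Cr = 39.30 Cr
Total: 116.95 Cr + 39.30 Cr = 156.25 Cr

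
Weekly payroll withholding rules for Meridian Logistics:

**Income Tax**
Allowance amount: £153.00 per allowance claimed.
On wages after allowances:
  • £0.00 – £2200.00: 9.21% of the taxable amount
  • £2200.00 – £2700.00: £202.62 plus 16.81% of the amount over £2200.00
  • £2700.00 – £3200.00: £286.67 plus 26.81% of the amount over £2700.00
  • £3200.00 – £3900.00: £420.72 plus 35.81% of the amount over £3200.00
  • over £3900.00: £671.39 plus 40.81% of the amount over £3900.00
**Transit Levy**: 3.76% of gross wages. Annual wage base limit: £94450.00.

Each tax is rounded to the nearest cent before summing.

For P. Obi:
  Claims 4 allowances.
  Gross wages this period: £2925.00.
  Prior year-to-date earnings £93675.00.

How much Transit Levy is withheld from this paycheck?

Transit Levy: cap £94450.00 − YTD £93675.00 = £775.00 subject; 3.76% × £775.00 = £29.14

£29.14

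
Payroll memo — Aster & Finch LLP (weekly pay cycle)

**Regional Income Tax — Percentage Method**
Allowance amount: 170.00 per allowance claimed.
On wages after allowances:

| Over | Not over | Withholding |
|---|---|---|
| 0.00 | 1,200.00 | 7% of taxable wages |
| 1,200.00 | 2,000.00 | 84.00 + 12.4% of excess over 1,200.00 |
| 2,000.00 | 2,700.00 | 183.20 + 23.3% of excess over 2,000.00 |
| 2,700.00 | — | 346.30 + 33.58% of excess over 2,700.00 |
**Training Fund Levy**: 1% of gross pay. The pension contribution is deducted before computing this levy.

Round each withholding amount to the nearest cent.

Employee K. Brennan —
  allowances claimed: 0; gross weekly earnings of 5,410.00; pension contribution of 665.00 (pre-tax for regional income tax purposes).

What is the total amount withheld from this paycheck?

Regional Income Tax: taxable = 5,410.00 − 665.00 = 4,745.00
  346.30 + 33.58% × (4,745.00 − 2,700.00) = 346.30 + 33.58% × 2,045.00 = 1,033.01
Training Fund Levy: 1% × 4,745.00 = 47.45
Total: 1,033.01 + 47.45 = 1,080.46

1,080.46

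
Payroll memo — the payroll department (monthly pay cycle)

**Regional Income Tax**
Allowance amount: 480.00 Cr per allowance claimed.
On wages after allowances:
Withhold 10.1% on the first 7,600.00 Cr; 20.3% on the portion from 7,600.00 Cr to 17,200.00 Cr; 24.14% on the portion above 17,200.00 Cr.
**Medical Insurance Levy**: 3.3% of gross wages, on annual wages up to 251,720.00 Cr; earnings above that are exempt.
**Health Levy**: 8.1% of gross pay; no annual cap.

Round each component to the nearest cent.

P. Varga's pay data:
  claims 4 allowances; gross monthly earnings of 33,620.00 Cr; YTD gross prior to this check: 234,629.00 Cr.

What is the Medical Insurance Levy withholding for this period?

Medical Insurance Levy: cap 251,720.00 Cr − YTD 234,629.00 Cr = 17,091.00 Cr subject; 3.3% × 17,091.00 Cr = 564.00 Cr

564.00 Cr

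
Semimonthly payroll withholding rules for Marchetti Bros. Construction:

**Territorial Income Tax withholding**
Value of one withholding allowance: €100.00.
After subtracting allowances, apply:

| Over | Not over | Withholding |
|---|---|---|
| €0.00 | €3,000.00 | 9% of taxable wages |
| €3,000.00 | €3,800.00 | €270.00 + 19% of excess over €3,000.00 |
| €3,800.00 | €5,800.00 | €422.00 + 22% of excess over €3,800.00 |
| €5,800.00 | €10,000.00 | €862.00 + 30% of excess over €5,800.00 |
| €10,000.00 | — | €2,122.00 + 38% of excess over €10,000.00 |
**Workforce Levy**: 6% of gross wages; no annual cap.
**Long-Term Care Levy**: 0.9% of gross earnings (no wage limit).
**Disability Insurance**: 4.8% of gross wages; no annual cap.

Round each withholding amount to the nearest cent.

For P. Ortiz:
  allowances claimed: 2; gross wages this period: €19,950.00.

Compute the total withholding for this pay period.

€8,161.15

Territorial Income Tax: taxable = €19,950.00 − 2×€100.00 = €19,750.00
  €2,122.00 + 38% × (€19,750.00 − €10,000.00) = €2,122.00 + 38% × €9,750.00 = €5,827.00
Workforce Levy: 6% × €19,950.00 = €1,197.00
Long-Term Care Levy: 0.9% × €19,950.00 = €179.55
Disability Insurance: 4.8% × €19,950.00 = €957.60
Total: €5,827.00 + €1,197.00 + €179.55 + €957.60 = €8,161.15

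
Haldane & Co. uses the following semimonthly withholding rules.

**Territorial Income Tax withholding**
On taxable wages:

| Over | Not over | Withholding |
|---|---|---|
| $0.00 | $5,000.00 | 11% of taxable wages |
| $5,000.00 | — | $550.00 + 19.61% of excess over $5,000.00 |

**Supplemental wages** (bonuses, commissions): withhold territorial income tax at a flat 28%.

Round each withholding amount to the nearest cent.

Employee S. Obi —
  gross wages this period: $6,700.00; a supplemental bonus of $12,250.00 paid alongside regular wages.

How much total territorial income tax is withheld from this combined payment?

Territorial Income Tax: taxable = $6,700.00
  $550.00 + 19.61% × ($6,700.00 − $5,000.00) = $550.00 + 19.61% × $1,700.00 = $883.37
Supplemental (28% flat on bonus): 28% × $12,250.00 = $3,430.00
Total territorial income tax: $883.37 + $3,430.00 = $4,313.37

$4,313.37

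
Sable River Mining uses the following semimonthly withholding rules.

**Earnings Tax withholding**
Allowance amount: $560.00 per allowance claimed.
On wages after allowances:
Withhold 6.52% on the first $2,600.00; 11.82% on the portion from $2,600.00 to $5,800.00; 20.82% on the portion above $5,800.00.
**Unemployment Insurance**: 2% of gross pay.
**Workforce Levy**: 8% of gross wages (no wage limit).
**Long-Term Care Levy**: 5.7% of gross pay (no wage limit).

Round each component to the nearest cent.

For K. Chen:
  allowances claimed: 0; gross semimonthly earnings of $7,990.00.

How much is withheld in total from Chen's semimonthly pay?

Earnings Tax: taxable = $7,990.00
  $547.76 + 20.82% × ($7,990.00 − $5,800.00) = $547.76 + 20.82% × $2,190.00 = $1,003.72
Unemployment Insurance: 2% × $7,990.00 = $159.80
Workforce Levy: 8% × $7,990.00 = $639.20
Long-Term Care Levy: 5.7% × $7,990.00 = $455.43
Total: $1,003.72 + $159.80 + $639.20 + $455.43 = $2,258.15

$2,258.15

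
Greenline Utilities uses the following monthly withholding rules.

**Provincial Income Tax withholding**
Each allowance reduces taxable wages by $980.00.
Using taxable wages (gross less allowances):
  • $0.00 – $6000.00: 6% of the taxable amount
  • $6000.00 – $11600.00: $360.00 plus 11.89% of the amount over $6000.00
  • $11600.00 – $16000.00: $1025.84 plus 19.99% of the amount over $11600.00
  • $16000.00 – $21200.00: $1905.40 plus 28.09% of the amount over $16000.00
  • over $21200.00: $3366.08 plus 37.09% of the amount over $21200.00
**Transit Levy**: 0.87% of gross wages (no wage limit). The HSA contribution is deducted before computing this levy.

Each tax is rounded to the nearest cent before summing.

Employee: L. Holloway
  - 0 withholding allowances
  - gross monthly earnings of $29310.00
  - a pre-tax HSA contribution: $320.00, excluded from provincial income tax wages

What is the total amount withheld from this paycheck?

$6507.60

Provincial Income Tax: taxable = $29310.00 − $320.00 = $28990.00
  $3366.08 + 37.09% × ($28990.00 − $21200.00) = $3366.08 + 37.09% × $7790.00 = $6255.39
Transit Levy: 0.87% × $28990.00 = $252.21
Total: $6255.39 + $252.21 = $6507.60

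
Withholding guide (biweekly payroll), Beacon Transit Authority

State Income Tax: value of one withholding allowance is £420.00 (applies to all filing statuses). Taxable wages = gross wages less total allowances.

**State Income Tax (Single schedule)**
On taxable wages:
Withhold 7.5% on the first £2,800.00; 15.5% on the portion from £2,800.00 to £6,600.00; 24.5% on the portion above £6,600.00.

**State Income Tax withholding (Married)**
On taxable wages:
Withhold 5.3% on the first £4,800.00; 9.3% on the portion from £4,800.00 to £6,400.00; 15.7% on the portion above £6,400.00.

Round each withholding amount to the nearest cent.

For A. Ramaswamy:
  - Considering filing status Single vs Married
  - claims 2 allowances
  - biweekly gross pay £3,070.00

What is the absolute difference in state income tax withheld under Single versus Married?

State Income Tax (Single): taxable = £3,070.00 − 2×£420.00 = £2,230.00
  7.5% × £2,230.00 = £167.25
State Income Tax (Married): taxable = £3,070.00 − 2×£420.00 = £2,230.00
  5.3% × £2,230.00 = £118.19
Difference: |£167.25 − £118.19| = £49.06 (higher under Single)

£49.06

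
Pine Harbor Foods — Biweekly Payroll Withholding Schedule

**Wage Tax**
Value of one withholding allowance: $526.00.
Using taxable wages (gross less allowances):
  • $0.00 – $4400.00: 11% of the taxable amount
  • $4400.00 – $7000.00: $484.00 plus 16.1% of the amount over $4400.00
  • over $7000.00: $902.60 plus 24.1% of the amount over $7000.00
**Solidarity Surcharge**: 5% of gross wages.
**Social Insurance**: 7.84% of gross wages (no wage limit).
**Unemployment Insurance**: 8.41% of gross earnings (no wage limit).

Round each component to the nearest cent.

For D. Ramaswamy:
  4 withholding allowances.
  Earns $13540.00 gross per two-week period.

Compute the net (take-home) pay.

Wage Tax: taxable = $13540.00 − 4×$526.00 = $11436.00
  $902.60 + 24.1% × ($11436.00 − $7000.00) = $902.60 + 24.1% × $4436.00 = $1971.68
Solidarity Surcharge: 5% × $13540.00 = $677.00
Social Insurance: 7.84% × $13540.00 = $1061.54
Unemployment Insurance: 8.41% × $13540.00 = $1138.71
Total withheld: $1971.68 + $677.00 + $1061.54 + $1138.71 = $4848.93
Net pay: $13540.00 − $4848.93 = $8691.07

$8691.07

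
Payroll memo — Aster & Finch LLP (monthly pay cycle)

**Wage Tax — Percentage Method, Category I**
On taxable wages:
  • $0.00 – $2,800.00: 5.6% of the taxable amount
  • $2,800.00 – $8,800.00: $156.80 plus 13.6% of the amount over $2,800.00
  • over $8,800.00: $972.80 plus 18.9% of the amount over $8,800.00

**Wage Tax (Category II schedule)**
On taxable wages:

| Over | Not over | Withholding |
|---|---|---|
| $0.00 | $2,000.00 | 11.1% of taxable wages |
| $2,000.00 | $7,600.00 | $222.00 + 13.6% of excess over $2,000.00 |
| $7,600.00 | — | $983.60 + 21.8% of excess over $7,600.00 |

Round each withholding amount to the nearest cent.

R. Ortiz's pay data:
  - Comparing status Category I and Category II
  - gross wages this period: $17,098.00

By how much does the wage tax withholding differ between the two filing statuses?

Wage Tax (Category I): taxable = $17,098.00
  $972.80 + 18.9% × ($17,098.00 − $8,800.00) = $972.80 + 18.9% × $8,298.00 = $2,541.12
Wage Tax (Category II): taxable = $17,098.00
  $983.60 + 21.8% × ($17,098.00 − $7,600.00) = $983.60 + 21.8% × $9,498.00 = $3,054.16
Difference: |$2,541.12 − $3,054.16| = $513.04 (higher under Category II)

$513.04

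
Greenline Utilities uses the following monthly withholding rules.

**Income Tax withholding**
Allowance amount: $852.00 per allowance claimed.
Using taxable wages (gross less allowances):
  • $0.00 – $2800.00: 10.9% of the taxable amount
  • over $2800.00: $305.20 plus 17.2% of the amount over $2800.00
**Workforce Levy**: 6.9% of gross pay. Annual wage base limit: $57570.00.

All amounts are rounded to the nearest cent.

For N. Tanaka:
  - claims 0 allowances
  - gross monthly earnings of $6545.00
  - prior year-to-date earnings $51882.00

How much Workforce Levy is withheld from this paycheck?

$392.47

Workforce Levy: cap $57570.00 − YTD $51882.00 = $5688.00 subject; 6.9% × $5688.00 = $392.47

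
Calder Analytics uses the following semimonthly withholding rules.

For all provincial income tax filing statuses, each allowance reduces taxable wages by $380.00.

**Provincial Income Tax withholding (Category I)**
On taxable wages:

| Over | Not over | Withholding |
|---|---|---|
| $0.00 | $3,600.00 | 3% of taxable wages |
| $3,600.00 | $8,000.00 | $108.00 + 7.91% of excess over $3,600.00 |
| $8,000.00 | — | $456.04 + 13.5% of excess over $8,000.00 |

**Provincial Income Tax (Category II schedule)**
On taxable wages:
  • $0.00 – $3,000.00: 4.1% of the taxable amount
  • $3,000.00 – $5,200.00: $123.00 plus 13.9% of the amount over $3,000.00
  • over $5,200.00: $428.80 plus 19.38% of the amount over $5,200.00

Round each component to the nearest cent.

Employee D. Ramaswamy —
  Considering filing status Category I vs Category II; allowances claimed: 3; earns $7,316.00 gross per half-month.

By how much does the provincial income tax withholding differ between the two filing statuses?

$306.19

Provincial Income Tax (Category I): taxable = $7,316.00 − 3×$380.00 = $6,176.00
  $108.00 + 7.91% × ($6,176.00 − $3,600.00) = $108.00 + 7.91% × $2,576.00 = $311.76
Provincial Income Tax (Category II): taxable = $7,316.00 − 3×$380.00 = $6,176.00
  $428.80 + 19.38% × ($6,176.00 − $5,200.00) = $428.80 + 19.38% × $976.00 = $617.95
Difference: |$311.76 − $617.95| = $306.19 (higher under Category II)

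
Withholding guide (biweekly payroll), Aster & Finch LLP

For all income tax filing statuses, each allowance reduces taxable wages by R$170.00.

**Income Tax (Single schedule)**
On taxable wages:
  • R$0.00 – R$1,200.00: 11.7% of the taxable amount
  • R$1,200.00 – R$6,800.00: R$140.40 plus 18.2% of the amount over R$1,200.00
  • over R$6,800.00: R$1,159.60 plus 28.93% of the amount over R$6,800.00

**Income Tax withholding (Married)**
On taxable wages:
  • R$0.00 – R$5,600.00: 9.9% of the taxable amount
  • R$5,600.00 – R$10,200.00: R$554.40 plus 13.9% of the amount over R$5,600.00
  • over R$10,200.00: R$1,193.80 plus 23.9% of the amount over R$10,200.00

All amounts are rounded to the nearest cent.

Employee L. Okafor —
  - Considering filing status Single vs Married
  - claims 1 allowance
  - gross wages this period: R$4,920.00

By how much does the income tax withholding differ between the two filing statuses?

Income Tax (Single): taxable = R$4,920.00 − 1×R$170.00 = R$4,750.00
  R$140.40 + 18.2% × (R$4,750.00 − R$1,200.00) = R$140.40 + 18.2% × R$3,550.00 = R$786.50
Income Tax (Married): taxable = R$4,920.00 − 1×R$170.00 = R$4,750.00
  9.9% × R$4,750.00 = R$470.25
Difference: |R$786.50 − R$470.25| = R$316.25 (higher under Single)

R$316.25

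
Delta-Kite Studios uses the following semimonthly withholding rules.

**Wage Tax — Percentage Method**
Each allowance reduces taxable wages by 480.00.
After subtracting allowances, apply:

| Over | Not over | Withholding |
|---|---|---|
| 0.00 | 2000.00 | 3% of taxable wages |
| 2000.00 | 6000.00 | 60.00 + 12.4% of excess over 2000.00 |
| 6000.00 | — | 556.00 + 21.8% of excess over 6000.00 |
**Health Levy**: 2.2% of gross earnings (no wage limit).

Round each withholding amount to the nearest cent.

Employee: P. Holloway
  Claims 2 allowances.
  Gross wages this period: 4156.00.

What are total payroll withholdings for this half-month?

299.73

Wage Tax: taxable = 4156.00 − 2×480.00 = 3196.00
  60.00 + 12.4% × (3196.00 − 2000.00) = 60.00 + 12.4% × 1196.00 = 208.30
Health Levy: 2.2% × 4156.00 = 91.43
Total: 208.30 + 91.43 = 299.73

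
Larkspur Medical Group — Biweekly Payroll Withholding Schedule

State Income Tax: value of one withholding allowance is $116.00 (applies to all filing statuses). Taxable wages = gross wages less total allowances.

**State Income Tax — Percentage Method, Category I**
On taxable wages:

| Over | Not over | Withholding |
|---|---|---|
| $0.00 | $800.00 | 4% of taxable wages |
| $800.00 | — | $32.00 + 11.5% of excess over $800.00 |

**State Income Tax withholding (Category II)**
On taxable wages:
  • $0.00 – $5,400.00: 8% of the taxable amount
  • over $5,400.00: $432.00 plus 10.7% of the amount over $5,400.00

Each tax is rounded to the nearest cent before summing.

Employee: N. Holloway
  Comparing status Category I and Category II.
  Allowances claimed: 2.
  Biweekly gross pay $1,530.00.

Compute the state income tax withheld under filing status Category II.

$103.84

State Income Tax (Category II): taxable = $1,530.00 − 2×$116.00 = $1,298.00
  8% × $1,298.00 = $103.84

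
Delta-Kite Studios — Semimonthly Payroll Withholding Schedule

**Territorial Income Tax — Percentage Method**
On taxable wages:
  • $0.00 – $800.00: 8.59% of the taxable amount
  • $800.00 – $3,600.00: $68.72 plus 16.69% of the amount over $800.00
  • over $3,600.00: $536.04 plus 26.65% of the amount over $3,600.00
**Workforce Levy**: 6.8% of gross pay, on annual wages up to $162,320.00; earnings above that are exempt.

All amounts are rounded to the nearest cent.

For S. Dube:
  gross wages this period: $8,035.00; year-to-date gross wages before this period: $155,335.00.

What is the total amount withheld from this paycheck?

$2,192.95

Territorial Income Tax: taxable = $8,035.00
  $536.04 + 26.65% × ($8,035.00 − $3,600.00) = $536.04 + 26.65% × $4,435.00 = $1,717.97
Workforce Levy: cap $162,320.00 − YTD $155,335.00 = $6,985.00 subject; 6.8% × $6,985.00 = $474.98
Total: $1,717.97 + $474.98 = $2,192.95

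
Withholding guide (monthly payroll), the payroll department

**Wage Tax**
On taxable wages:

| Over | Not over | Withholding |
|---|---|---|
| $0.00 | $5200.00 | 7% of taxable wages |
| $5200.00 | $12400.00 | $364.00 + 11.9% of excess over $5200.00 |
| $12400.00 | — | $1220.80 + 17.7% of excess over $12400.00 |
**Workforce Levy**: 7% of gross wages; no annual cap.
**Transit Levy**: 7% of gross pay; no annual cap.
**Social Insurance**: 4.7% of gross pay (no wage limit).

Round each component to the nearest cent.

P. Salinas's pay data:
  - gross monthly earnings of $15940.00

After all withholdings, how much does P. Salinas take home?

$11111.84

Wage Tax: taxable = $15940.00
  $1220.80 + 17.7% × ($15940.00 − $12400.00) = $1220.80 + 17.7% × $3540.00 = $1847.38
Workforce Levy: 7% × $15940.00 = $1115.80
Transit Levy: 7% × $15940.00 = $1115.80
Social Insurance: 4.7% × $15940.00 = $749.18
Total withheld: $1847.38 + $1115.80 + $1115.80 + $749.18 = $4828.16
Net pay: $15940.00 − $4828.16 = $11111.84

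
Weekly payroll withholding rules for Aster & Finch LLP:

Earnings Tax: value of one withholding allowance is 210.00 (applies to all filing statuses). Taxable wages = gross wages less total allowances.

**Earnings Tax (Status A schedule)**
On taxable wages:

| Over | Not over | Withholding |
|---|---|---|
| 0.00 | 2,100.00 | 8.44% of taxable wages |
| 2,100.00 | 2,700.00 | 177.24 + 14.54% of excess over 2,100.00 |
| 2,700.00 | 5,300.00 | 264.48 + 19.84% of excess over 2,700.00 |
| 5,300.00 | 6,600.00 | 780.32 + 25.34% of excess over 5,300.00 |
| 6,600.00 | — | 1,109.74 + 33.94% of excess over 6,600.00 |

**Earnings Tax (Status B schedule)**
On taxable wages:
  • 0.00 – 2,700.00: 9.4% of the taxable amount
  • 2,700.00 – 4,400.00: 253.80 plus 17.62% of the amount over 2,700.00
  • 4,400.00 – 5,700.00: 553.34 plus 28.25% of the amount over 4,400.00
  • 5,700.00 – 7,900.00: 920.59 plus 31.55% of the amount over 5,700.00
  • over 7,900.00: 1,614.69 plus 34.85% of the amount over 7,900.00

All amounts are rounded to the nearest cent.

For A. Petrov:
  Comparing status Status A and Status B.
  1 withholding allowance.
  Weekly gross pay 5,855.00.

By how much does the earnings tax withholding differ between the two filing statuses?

Earnings Tax (Status A): taxable = 5,855.00 − 1×210.00 = 5,645.00
  780.32 + 25.34% × (5,645.00 − 5,300.00) = 780.32 + 25.34% × 345.00 = 867.74
Earnings Tax (Status B): taxable = 5,855.00 − 1×210.00 = 5,645.00
  553.34 + 28.25% × (5,645.00 − 4,400.00) = 553.34 + 28.25% × 1,245.00 = 905.05
Difference: |867.74 − 905.05| = 37.31 (higher under Status B)

37.31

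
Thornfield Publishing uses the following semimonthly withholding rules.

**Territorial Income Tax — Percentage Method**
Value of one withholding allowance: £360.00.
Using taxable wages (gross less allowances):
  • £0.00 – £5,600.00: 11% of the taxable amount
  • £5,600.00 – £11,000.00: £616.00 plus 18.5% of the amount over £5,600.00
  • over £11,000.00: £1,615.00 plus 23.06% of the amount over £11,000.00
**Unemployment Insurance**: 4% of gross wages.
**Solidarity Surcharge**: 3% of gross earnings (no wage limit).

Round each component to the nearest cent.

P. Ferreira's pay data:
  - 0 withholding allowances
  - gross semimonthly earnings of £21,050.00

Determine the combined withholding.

Territorial Income Tax: taxable = £21,050.00
  £1,615.00 + 23.06% × (£21,050.00 − £11,000.00) = £1,615.00 + 23.06% × £10,050.00 = £3,932.53
Unemployment Insurance: 4% × £21,050.00 = £842.00
Solidarity Surcharge: 3% × £21,050.00 = £631.50
Total: £3,932.53 + £842.00 + £631.50 = £5,406.03

£5,406.03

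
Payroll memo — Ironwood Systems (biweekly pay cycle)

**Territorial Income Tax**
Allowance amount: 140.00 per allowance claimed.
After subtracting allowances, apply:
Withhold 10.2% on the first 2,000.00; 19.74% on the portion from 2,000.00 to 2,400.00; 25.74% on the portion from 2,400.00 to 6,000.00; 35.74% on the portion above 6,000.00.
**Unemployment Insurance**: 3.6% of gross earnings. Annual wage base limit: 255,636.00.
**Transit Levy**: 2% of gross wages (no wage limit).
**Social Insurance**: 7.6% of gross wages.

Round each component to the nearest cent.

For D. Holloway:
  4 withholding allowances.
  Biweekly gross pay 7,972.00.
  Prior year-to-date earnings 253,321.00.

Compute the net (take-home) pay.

Territorial Income Tax: taxable = 7,972.00 − 4×140.00 = 7,412.00
  1,209.60 + 35.74% × (7,412.00 − 6,000.00) = 1,209.60 + 35.74% × 1,412.00 = 1,714.25
Unemployment Insurance: cap 255,636.00 − YTD 253,321.00 = 2,315.00 subject; 3.6% × 2,315.00 = 83.34
Transit Levy: 2% × 7,972.00 = 159.44
Social Insurance: 7.6% × 7,972.00 = 605.87
Total withheld: 1,714.25 + 83.34 + 159.44 + 605.87 = 2,562.90
Net pay: 7,972.00 − 2,562.90 = 5,409.10

5,409.10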